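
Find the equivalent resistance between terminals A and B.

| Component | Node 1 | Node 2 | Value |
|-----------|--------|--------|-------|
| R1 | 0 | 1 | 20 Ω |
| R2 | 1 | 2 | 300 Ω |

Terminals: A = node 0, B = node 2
Reduce the network between node 0 (A) and node 2 (B) by series/parallel combination:
  Rs1 = R1 + R2 (series, joined only at node 1) = 20 + 300 = 320 Ω
R_eq = 320 Ω

Final answer: 320 Ω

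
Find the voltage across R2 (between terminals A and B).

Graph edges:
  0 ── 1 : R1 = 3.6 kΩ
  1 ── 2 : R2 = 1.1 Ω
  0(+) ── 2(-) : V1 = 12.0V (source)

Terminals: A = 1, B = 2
R1 and R2 are in series across V1 (node 0 → node 1 → node 2), and the output A–B is taken across R2, so this is a voltage divider.
Series current: I = V1/(R1 + R2) = 12/(3600 + 1.1) = 12/3601 = 0.003332 A
V_R2 = I × R2 = V1 × R2/(R1 + R2) = 12 × 1.1/3601 = 0.003666 V

Final answer: 0.003666 V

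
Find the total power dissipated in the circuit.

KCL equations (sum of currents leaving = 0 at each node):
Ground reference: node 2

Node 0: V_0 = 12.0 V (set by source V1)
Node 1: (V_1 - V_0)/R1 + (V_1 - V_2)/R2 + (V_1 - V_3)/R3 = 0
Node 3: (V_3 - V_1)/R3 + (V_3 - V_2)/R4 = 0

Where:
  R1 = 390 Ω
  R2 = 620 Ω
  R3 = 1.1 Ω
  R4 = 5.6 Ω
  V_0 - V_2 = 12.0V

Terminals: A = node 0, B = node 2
Nodal analysis, taking node 2 as the 0 V reference.
Source V1 fixes V_0 = 12 V.
KCL at each unknown node (sum of currents leaving = 0; resistances in Ω):
  Node 1: (V_1 - 12)/390 + (V_1 - 0)/620 + (V_1 - V_3)/1.1 = 0
  Node 3: (V_3 - V_1)/1.1 + (V_3 - 0)/5.6 = 0
Collecting terms (coefficients in siemens):
  0.9133·V_1 - 0.9091·V_3 = 0.03077
  1.088·V_3 - 0.9091·V_1 = 0
Determinant D = (0.9133)(1.088) - (-0.9091)(-0.9091) = 0.1669
V_1 = [(0.03077)(1.088) - (-0.9091)(0)]/D = 0.2005 V
V_3 = [(0.9133)(0) - (0.03077)(-0.9091)]/D = 0.1676 V
Power in each resistor, P = (ΔV)²/R:
  P_R1 = (12 - 0.2005)²/390 = 0.357 W
  P_R2 = (0.2005 - 0)²/620 = 0.00006487 W
  P_R3 = (0.2005 - 0.1676)²/1.1 = 0.0009855 W
  P_R4 = (0 - 0.1676)²/5.6 = 0.005017 W
P_total = P_R1 + P_R2 + P_R3 + P_R4 = 0.3631 W

Final answer: 0.3631 W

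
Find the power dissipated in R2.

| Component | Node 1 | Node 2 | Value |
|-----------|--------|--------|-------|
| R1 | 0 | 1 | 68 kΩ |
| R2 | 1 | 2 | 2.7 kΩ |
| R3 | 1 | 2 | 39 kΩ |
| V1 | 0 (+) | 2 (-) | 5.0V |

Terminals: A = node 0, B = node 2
Nodal analysis, taking node 2 as the 0 V reference.
Source V1 fixes V_0 = 5 V.
KCL at each unknown node (sum of currents leaving = 0; resistances in Ω):
  Node 1: (V_1 - 5)/68000 + (V_1 - 0)/2700 + (V_1 - 0)/39000 = 0
Collecting terms: 0.0004107 × V_1 = 0.00007353  =>  V_1 = 0.179 V
I_R2 = (V_1 - V_2)/R2 = (0.179 - 0)/2700 = 0.00006631 A
P_R2 = I_R2² × R2 = (0.00006631)² × 2700 = 0.00001187 W

Final answer: 1.187e-05 W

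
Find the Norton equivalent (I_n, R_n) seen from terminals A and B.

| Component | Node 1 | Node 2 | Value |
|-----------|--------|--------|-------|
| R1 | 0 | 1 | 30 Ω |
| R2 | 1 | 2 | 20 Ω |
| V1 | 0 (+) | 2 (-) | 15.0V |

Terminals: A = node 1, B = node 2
Find the Thévenin equivalent first; then I_n = V_th/R_th and R_n = R_th.
Step 1 — V_th is the open-circuit voltage V_A - V_B (nothing connected across the terminals).
Nodal analysis, taking node 2 as the 0 V reference.
Source V1 fixes V_0 = 15 V.
KCL at each unknown node (sum of currents leaving = 0; resistances in Ω):
  Node 1: (V_1 - 15)/30 + (V_1 - 0)/20 = 0
Collecting terms: 0.08333 × V_1 = 0.5  =>  V_1 = 6 V
V_th = V_1 - V_2 = 6 - 0 = 6 V
Step 2 — R_th: zero the source — replace V1 by a short circuit (node 2 merges into node 0) — and find the resistance seen between A (node 1) and B (node 0).
Reduce the network between node 1 (A) and node 0 (B) by series/parallel combination:
  Rp1 = R1 ‖ R2 (parallel, both between nodes 0 and 1) = 1/(1/30 + 1/20) = 12 Ω
R_th = 12 Ω
I_n = V_th/R_th = 6/12 = 0.5 A, and R_n = R_th = 12 Ω

Final answer: I_n = 0.5 A, R_n = 12 Ω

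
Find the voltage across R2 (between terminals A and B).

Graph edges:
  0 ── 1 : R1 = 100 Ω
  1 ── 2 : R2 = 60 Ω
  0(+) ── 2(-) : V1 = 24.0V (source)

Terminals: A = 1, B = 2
R1 and R2 are in series across V1 (node 0 → node 1 → node 2), and the output A–B is taken across R2, so this is a voltage divider.
Series current: I = V1/(R1 + R2) = 24/(100 + 60) = 24/160 = 0.15 A
V_R2 = I × R2 = V1 × R2/(R1 + R2) = 24 × 60/160 = 9 V

Final answer: 9 V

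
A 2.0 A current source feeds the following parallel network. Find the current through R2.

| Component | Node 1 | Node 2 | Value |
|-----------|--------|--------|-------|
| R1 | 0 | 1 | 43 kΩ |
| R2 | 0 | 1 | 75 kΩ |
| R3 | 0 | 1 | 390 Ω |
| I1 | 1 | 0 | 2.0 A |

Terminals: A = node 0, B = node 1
All resistors sit directly between nodes 0 and 1, so they are in parallel and share one voltage V; the full source current 2 A splits among them.
1/R_par = 1/43000 + 1/75000 + 1/390 = 0.002601 S  =>  R_par = 384.5 Ω
V = I × R_par = 2 × 384.5 = 769 V
I_R2 = V/R2 = 769/75000 = 0.01025 A

Final answer: 0.01025 A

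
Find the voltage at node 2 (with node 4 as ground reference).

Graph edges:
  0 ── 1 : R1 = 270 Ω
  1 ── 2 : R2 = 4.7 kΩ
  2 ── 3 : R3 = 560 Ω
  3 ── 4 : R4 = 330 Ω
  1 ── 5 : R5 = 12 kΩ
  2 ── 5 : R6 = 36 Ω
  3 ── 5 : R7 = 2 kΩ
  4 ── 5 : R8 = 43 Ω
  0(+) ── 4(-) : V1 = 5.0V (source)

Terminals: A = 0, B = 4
Nodal analysis, taking node 4 as the 0 V reference.
Source V1 fixes V_0 = 5 V.
KCL at each unknown node (sum of currents leaving = 0; resistances in Ω):
  Node 1: (V_1 - 5)/270 + (V_1 - V_2)/4700 + (V_1 - V_5)/12000 = 0
  Node 2: (V_2 - V_1)/4700 + (V_2 - V_3)/560 + (V_2 - V_5)/36 = 0
  Node 3: (V_3 - V_2)/560 + (V_3 - 0)/330 + (V_3 - V_5)/2000 = 0
  Node 5: (V_5 - V_1)/12000 + (V_5 - V_2)/36 + (V_5 - V_3)/2000 + (V_5 - 0)/43 = 0
Collecting terms (coefficients in siemens):
  0.004·V_1 - 0.0002128·V_2 - 0.00008333·V_5 = 0.01852
  0.02978·V_2 - 0.0002128·V_1 - 0.001786·V_3 - 0.02778·V_5 = 0
  0.005316·V_3 - 0.001786·V_2 - 0.0005·V_5 = 0
  0.05162·V_5 - 0.00008333·V_1 - 0.02778·V_2 - 0.0005·V_3 = 0
Solving these 4 simultaneous equations (Gaussian elimination) gives:
  V_1 = 4.636 V, V_2 = 0.0852 V, V_3 = 0.03367 V, V_5 = 0.05366 V
The requested potential is V_2 = 0.0852 V.

Final answer: V_2 = 0.0852 V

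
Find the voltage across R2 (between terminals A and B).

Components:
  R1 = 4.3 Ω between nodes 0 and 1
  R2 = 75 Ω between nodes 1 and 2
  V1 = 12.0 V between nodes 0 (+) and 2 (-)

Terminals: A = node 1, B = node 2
R1 and R2 are in series across V1 (node 0 → node 1 → node 2), and the output A–B is taken across R2, so this is a voltage divider.
Series current: I = V1/(R1 + R2) = 12/(4.3 + 75) = 12/79.3 = 0.1513 A
V_R2 = I × R2 = V1 × R2/(R1 + R2) = 12 × 75/79.3 = 11.35 V

Final answer: 11.35 V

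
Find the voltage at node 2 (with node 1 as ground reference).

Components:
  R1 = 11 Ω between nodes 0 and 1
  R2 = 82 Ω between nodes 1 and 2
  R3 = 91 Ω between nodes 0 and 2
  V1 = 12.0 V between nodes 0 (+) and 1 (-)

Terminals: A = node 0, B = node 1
Nodal analysis, taking node 1 as the 0 V reference.
Source V1 fixes V_0 = 12 V.
KCL at each unknown node (sum of currents leaving = 0; resistances in Ω):
  Node 2: (V_2 - 0)/82 + (V_2 - 12)/91 = 0
Collecting terms: 0.02318 × V_2 = 0.1319  =>  V_2 = 5.688 V
The requested potential is V_2 = 5.688 V.

Final answer: V_2 = 5.688 V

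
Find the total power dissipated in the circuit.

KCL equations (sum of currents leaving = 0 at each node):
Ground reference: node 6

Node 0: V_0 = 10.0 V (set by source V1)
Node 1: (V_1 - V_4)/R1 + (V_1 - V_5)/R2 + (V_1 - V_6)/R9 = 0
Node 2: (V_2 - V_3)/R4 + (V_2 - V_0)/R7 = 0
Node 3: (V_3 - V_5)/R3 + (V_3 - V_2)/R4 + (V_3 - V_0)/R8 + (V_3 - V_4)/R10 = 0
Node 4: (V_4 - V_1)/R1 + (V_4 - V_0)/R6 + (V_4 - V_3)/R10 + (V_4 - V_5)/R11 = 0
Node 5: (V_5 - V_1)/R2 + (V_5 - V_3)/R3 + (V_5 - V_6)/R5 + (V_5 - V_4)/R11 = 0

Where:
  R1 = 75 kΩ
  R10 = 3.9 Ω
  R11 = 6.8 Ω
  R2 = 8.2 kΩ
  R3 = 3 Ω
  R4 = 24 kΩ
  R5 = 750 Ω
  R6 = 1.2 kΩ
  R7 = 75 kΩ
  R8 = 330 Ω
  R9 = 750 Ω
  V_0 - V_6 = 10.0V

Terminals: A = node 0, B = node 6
Nodal analysis, taking node 6 as the 0 V reference.
Source V1 fixes V_0 = 10 V.
KCL at each unknown node (sum of currents leaving = 0; resistances in Ω):
  Node 1: (V_1 - V_4)/75000 + (V_1 - V_5)/8200 + (V_1 - 0)/750 = 0
  Node 2: (V_2 - V_3)/24000 + (V_2 - 10)/75000 = 0
  Node 3: (V_3 - V_5)/3 + (V_3 - V_2)/24000 + (V_3 - 10)/330 + (V_3 - V_4)/3.9 = 0
  Node 4: (V_4 - V_1)/75000 + (V_4 - 10)/1200 + (V_4 - V_3)/3.9 + (V_4 - V_5)/6.8 = 0
  Node 5: (V_5 - V_1)/8200 + (V_5 - V_3)/3 + (V_5 - 0)/750 + (V_5 - V_4)/6.8 = 0
Collecting terms (coefficients in siemens):
  0.001469·V_1 - 0.00001333·V_4 - 0.000122·V_5 = 0
  0.000055·V_2 - 0.00004167·V_3 = 0.0001333
  0.5928·V_3 - 0.00004167·V_2 - 0.2564·V_4 - 0.3333·V_5 = 0.0303
  0.4043·V_4 - 0.00001333·V_1 - 0.2564·V_3 - 0.1471·V_5 = 0.008333
  0.4818·V_5 - 0.000122·V_1 - 0.3333·V_3 - 0.1471·V_4 = 0
Solving these 5 simultaneous equations (Gaussian elimination) gives:
  V_1 = 0.6682 V, V_2 = 7.935 V, V_3 = 7.275 V, V_4 = 7.272 V
  V_5 = 7.252 V
Power in each resistor, P = (ΔV)²/R:
  P_R1 = (0.6682 - 7.272)²/75000 = 0.0005814 W
  P_R2 = (0.6682 - 7.252)²/8200 = 0.005286 W
  P_R3 = (7.275 - 7.252)²/3 = 0.0001713 W
  P_R4 = (7.935 - 7.275)²/24000 = 0.00001819 W
  P_R5 = (7.252 - 0)²/750 = 0.07012 W
  P_R6 = (10 - 7.272)²/1200 = 0.006203 W
  P_R7 = (10 - 7.935)²/75000 = 0.00005684 W
  P_R8 = (10 - 7.275)²/330 = 0.02251 W
  P_R9 = (0.6682 - 0)²/750 = 0.0005953 W
  P_R10 = (7.275 - 7.272)²/3.9 = 0.000002077 W
  P_R11 = (7.272 - 7.252)²/6.8 = 0.00005779 W
P_total = P_R1 + P_R2 + P_R3 + P_R4 + P_R5 + P_R6 + P_R7 + P_R8 + P_R9 + P_R10 + P_R11 = 0.1056 W

Final answer: 0.1056 W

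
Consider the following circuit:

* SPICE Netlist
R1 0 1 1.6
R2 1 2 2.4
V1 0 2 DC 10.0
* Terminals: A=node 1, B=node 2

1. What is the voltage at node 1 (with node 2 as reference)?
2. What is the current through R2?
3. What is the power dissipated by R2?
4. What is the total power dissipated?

Nodal analysis, taking node 2 as the 0 V reference.
Source V1 fixes V_0 = 10 V.
KCL at each unknown node (sum of currents leaving = 0; resistances in Ω):
  Node 1: (V_1 - 10)/1.6 + (V_1 - 0)/2.4 = 0
Collecting terms: 1.042 × V_1 = 6.25  =>  V_1 = 6 V
Part 1:
  Read off the nodal solution: V_1 = 6 V
Part 2:
  I_R2 = (V_1 - V_2)/R2 = (6 - 0)/2.4 = 2.5 A
  Magnitude: I_R2 = 2.5 A
Part 3:
  I_R2 = (V_1 - V_2)/R2 = (6 - 0)/2.4 = 2.5 A
  P_R2 = I_R2² × R2 = (2.5)² × 2.4 = 15 W
Part 4:
  Power in each resistor, P = (ΔV)²/R:
    P_R1 = (10 - 6)²/1.6 = 10 W
    P_R2 = (6 - 0)²/2.4 = 15 W
  P_total = P_R1 + P_R2 = 25 W

Final answers:
1. V_1 = 6 V
2. I_R2 = 2.5 A
3. P_R2 = 15 W
4. P_total = 25 W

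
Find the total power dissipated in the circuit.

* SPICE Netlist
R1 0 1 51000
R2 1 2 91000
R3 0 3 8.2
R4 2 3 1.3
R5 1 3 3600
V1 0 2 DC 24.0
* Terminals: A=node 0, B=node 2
Nodal analysis, taking node 2 as the 0 V reference.
Source V1 fixes V_0 = 24 V.
KCL at each unknown node (sum of currents leaving = 0; resistances in Ω):
  Node 1: (V_1 - 24)/51000 + (V_1 - 0)/91000 + (V_1 - V_3)/3600 = 0
  Node 3: (V_3 - 24)/8.2 + (V_3 - 0)/1.3 + (V_3 - V_1)/3600 = 0
Collecting terms (coefficients in siemens):
  0.0003084·V_1 - 0.0002778·V_3 = 0.0004706
  0.8915·V_3 - 0.0002778·V_1 = 2.927
Determinant D = (0.0003084)(0.8915) - (-0.0002778)(-0.0002778) = 0.0002748
V_1 = [(0.0004706)(0.8915) - (-0.0002778)(2.927)]/D = 4.485 V
V_3 = [(0.0003084)(2.927) - (0.0004706)(-0.0002778)]/D = 3.285 V
Power in each resistor, P = (ΔV)²/R:
  P_R1 = (24 - 4.485)²/51000 = 0.007468 W
  P_R2 = (4.485 - 0)²/91000 = 0.000221 W
  P_R3 = (24 - 3.285)²/8.2 = 52.33 W
  P_R4 = (0 - 3.285)²/1.3 = 8.299 W
  P_R5 = (4.485 - 3.285)²/3600 = 0.0004001 W
P_total = P_R1 + P_R2 + P_R3 + P_R4 + P_R5 = 60.64 W

Final answer: 60.64 W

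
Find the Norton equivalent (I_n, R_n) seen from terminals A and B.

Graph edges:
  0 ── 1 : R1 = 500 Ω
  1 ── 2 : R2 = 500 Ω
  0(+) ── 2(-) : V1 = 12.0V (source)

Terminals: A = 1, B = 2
Find the Thévenin equivalent first; then I_n = V_th/R_th and R_n = R_th.
Step 1 — V_th is the open-circuit voltage V_A - V_B (nothing connected across the terminals).
Nodal analysis, taking node 2 as the 0 V reference.
Source V1 fixes V_0 = 12 V.
KCL at each unknown node (sum of currents leaving = 0; resistances in Ω):
  Node 1: (V_1 - 12)/500 + (V_1 - 0)/500 = 0
Collecting terms: 0.004 × V_1 = 0.024  =>  V_1 = 6 V
V_th = V_1 - V_2 = 6 - 0 = 6 V
Step 2 — R_th: zero the source — replace V1 by a short circuit (node 2 merges into node 0) — and find the resistance seen between A (node 1) and B (node 0).
Reduce the network between node 1 (A) and node 0 (B) by series/parallel combination:
  Rp1 = R1 ‖ R2 (parallel, both between nodes 0 and 1) = 1/(1/500 + 1/500) = 250 Ω
R_th = 250 Ω
I_n = V_th/R_th = 6/250 = 0.024 A, and R_n = R_th = 250 Ω

Final answer: I_n = 0.024 A, R_n = 250 Ω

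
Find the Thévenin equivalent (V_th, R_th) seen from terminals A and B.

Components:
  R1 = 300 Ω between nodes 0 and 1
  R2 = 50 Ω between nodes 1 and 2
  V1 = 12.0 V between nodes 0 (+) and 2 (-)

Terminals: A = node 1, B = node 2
Step 1 — V_th is the open-circuit voltage V_A - V_B (nothing connected across the terminals).
Nodal analysis, taking node 2 as the 0 V reference.
Source V1 fixes V_0 = 12 V.
KCL at each unknown node (sum of currents leaving = 0; resistances in Ω):
  Node 1: (V_1 - 12)/300 + (V_1 - 0)/50 = 0
Collecting terms: 0.02333 × V_1 = 0.04  =>  V_1 = 1.714 V
V_th = V_1 - V_2 = 1.714 - 0 = 1.714 V
Step 2 — R_th: zero the source — replace V1 by a short circuit (node 2 merges into node 0) — and find the resistance seen between A (node 1) and B (node 0).
Reduce the network between node 1 (A) and node 0 (B) by series/parallel combination:
  Rp1 = R1 ‖ R2 (parallel, both between nodes 0 and 1) = 1/(1/300 + 1/50) = 42.86 Ω
R_th = 42.86 Ω

Final answer: V_th = 1.714 V, R_th = 42.86 Ω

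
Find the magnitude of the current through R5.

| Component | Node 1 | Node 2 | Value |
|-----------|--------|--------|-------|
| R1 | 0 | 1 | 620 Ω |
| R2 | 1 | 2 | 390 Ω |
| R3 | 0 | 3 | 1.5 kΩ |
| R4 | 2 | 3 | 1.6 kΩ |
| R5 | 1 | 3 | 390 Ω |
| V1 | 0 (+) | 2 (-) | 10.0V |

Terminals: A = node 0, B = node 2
Nodal analysis, taking node 2 as the 0 V reference.
Source V1 fixes V_0 = 10 V.
KCL at each unknown node (sum of currents leaving = 0; resistances in Ω):
  Node 1: (V_1 - 10)/620 + (V_1 - 0)/390 + (V_1 - V_3)/390 = 0
  Node 3: (V_3 - 10)/1500 + (V_3 - 0)/1600 + (V_3 - V_1)/390 = 0
Collecting terms (coefficients in siemens):
  0.006741·V_1 - 0.002564·V_3 = 0.01613
  0.003856·V_3 - 0.002564·V_1 = 0.006667
Determinant D = (0.006741)(0.003856) - (-0.002564)(-0.002564) = 0.00001942
V_1 = [(0.01613)(0.003856) - (-0.002564)(0.006667)]/D = 4.083 V
V_3 = [(0.006741)(0.006667) - (0.01613)(-0.002564)]/D = 4.444 V
I_R5 = (V_1 - V_3)/R5 = (4.083 - 4.444)/390 = -0.0009261 A
|I_R5| = 0.0009261 A

Final answer: |I_R5| = 0.0009261 A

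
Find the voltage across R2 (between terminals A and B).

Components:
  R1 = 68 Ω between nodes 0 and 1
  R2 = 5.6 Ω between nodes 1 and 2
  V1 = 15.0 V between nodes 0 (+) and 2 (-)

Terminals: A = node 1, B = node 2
R1 and R2 are in series across V1 (node 0 → node 1 → node 2), and the output A–B is taken across R2, so this is a voltage divider.
Series current: I = V1/(R1 + R2) = 15/(68 + 5.6) = 15/73.6 = 0.2038 A
V_R2 = I × R2 = V1 × R2/(R1 + R2) = 15 × 5.6/73.6 = 1.141 V

Final answer: 1.141 V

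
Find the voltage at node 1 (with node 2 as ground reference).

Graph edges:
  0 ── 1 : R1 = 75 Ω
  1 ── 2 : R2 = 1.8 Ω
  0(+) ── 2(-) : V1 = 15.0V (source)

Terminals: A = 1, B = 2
Nodal analysis, taking node 2 as the 0 V reference.
Source V1 fixes V_0 = 15 V.
KCL at each unknown node (sum of currents leaving = 0; resistances in Ω):
  Node 1: (V_1 - 15)/75 + (V_1 - 0)/1.8 = 0
Collecting terms: 0.5689 × V_1 = 0.2  =>  V_1 = 0.3516 V
The requested potential is V_1 = 0.3516 V.

Final answer: V_1 = 0.3516 V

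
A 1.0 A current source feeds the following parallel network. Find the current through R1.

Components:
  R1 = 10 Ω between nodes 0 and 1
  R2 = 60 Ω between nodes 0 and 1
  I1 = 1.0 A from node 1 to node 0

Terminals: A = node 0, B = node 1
All resistors sit directly between nodes 0 and 1, so they are in parallel and share one voltage V; the full source current 1 A splits among them.
1/R_par = 1/10 + 1/60 = 0.1167 S  =>  R_par = 8.571 Ω
V = I × R_par = 1 × 8.571 = 8.571 V
I_R1 = V/R1 = 8.571/10 = 0.8571 A

Final answer: 0.8571 A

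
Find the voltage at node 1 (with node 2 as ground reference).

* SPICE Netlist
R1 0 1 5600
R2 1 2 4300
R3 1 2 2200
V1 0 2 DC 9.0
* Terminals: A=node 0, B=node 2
Nodal analysis, taking node 2 as the 0 V reference.
Source V1 fixes V_0 = 9 V.
KCL at each unknown node (sum of currents leaving = 0; resistances in Ω):
  Node 1: (V_1 - 9)/5600 + (V_1 - 0)/4300 + (V_1 - 0)/2200 = 0
Collecting terms: 0.0008657 × V_1 = 0.001607  =>  V_1 = 1.857 V
The requested potential is V_1 = 1.857 V.

Final answer: V_1 = 1.857 V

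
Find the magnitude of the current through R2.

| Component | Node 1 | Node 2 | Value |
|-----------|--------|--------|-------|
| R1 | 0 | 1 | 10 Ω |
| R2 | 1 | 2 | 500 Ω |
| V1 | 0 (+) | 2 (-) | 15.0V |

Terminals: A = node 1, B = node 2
Nodal analysis, taking node 2 as the 0 V reference.
Source V1 fixes V_0 = 15 V.
KCL at each unknown node (sum of currents leaving = 0; resistances in Ω):
  Node 1: (V_1 - 15)/10 + (V_1 - 0)/500 = 0
Collecting terms: 0.102 × V_1 = 1.5  =>  V_1 = 14.71 V
I_R2 = (V_1 - V_2)/R2 = (14.71 - 0)/500 = 0.02941 A
|I_R2| = 0.02941 A

Final answer: |I_R2| = 0.02941 A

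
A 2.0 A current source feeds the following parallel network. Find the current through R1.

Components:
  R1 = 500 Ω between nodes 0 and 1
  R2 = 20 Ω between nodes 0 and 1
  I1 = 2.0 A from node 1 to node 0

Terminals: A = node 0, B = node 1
All resistors sit directly between nodes 0 and 1, so they are in parallel and share one voltage V; the full source current 2 A splits among them.
1/R_par = 1/500 + 1/20 = 0.052 S  =>  R_par = 19.23 Ω
V = I × R_par = 2 × 19.23 = 38.46 V
I_R1 = V/R1 = 38.46/500 = 0.07692 A

Final answer: 0.07692 A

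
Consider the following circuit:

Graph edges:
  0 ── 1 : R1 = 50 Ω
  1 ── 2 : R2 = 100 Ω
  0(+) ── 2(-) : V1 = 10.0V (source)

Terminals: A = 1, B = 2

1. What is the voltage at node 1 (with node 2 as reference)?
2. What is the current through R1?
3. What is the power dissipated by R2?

Nodal analysis, taking node 2 as the 0 V reference.
Source V1 fixes V_0 = 10 V.
KCL at each unknown node (sum of currents leaving = 0; resistances in Ω):
  Node 1: (V_1 - 10)/50 + (V_1 - 0)/100 = 0
Collecting terms: 0.03 × V_1 = 0.2  =>  V_1 = 6.667 V
Part 1:
  Read off the nodal solution: V_1 = 6.667 V
Part 2:
  I_R1 = (V_0 - V_1)/R1 = (10 - 6.667)/50 = 0.06667 A
  Magnitude: I_R1 = 0.06667 A
Part 3:
  I_R2 = (V_1 - V_2)/R2 = (6.667 - 0)/100 = 0.06667 A
  P_R2 = I_R2² × R2 = (0.06667)² × 100 = 0.4444 W

Final answers:
1. V_1 = 6.667 V
2. I_R1 = 0.06667 A
3. P_R2 = 0.4444 W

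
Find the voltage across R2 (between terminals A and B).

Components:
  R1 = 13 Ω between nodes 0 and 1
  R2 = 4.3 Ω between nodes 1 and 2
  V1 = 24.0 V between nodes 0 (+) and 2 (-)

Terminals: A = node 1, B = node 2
R1 and R2 are in series across V1 (node 0 → node 1 → node 2), and the output A–B is taken across R2, so this is a voltage divider.
Series current: I = V1/(R1 + R2) = 24/(13 + 4.3) = 24/17.3 = 1.387 A
V_R2 = I × R2 = V1 × R2/(R1 + R2) = 24 × 4.3/17.3 = 5.965 V

Final answer: 5.965 V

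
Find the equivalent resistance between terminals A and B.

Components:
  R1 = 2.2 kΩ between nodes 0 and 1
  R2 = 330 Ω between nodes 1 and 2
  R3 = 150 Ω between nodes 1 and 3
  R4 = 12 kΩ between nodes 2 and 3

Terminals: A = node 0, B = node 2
Reduce the network between node 0 (A) and node 2 (B) by series/parallel combination:
  Rs1 = R3 + R4 (series, joined only at node 3) = 150 + 12000 = 12150 Ω
  Rp1 = R2 ‖ Rs1 (parallel, both between nodes 1 and 2) = 1/(1/330 + 1/12150) = 321.3 Ω
  Rs2 = R1 + Rp1 (series, joined only at node 1) = 2200 + 321.3 = 2521 Ω
R_eq = 2.521 kΩ

Final answer: 2.521 kΩ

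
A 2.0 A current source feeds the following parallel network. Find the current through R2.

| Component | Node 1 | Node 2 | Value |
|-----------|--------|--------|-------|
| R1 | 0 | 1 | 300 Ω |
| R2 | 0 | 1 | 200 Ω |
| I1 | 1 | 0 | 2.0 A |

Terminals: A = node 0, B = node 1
All resistors sit directly between nodes 0 and 1, so they are in parallel and share one voltage V; the full source current 2 A splits among them.
1/R_par = 1/300 + 1/200 = 0.008333 S  =>  R_par = 120 Ω
V = I × R_par = 2 × 120 = 240 V
I_R2 = V/R2 = 240/200 = 1.2 A

Final answer: 1.2 A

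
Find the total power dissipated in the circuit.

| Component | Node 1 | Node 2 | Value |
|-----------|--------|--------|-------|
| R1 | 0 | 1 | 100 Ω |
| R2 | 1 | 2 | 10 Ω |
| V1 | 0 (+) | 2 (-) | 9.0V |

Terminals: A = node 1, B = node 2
Nodal analysis, taking node 2 as the 0 V reference.
Source V1 fixes V_0 = 9 V.
KCL at each unknown node (sum of currents leaving = 0; resistances in Ω):
  Node 1: (V_1 - 9)/100 + (V_1 - 0)/10 = 0
Collecting terms: 0.11 × V_1 = 0.09  =>  V_1 = 0.8182 V
Power in each resistor, P = (ΔV)²/R:
  P_R1 = (9 - 0.8182)²/100 = 0.6694 W
  P_R2 = (0.8182 - 0)²/10 = 0.06694 W
P_total = P_R1 + P_R2 = 0.7364 W

Final answer: 0.7364 W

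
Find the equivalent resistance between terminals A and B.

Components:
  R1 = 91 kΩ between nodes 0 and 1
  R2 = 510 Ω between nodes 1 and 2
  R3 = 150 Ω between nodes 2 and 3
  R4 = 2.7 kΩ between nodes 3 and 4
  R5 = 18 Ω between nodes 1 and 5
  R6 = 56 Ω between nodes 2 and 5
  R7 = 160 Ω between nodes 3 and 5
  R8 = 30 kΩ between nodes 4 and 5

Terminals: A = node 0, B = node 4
The network is not a plain series/parallel combination. Inject a 1 A test current into terminal A (node 0) and return it from terminal B (node 4); then R_eq = V_A / (1 A).
Nodal analysis, taking node 4 as the 0 V reference.
Current source I_test pushes 1 A into node 0 and draws it out of node 4.
KCL at each unknown node (sum of currents leaving = 0; resistances in Ω):
  Node 0: (V_0 - V_1)/91000 - 1 = 0
  Node 1: (V_1 - V_0)/91000 + (V_1 - V_2)/510 + (V_1 - V_5)/18 = 0
  Node 2: (V_2 - V_1)/510 + (V_2 - V_3)/150 + (V_2 - V_5)/56 = 0
  Node 3: (V_3 - V_2)/150 + (V_3 - 0)/2700 + (V_3 - V_5)/160 = 0
  Node 5: (V_5 - V_1)/18 + (V_5 - V_2)/56 + (V_5 - V_3)/160 + (V_5 - 0)/30000 = 0
Collecting terms (coefficients in siemens):
  0.00001099·V_0 - 0.00001099·V_1 = 1
  0.05753·V_1 - 0.00001099·V_0 - 0.001961·V_2 - 0.05556·V_5 = 0
  0.02648·V_2 - 0.001961·V_1 - 0.006667·V_3 - 0.01786·V_5 = 0
  0.01329·V_3 - 0.006667·V_2 - 0.00625·V_5 = 0
  0.0797·V_5 - 0.05556·V_1 - 0.01786·V_2 - 0.00625·V_3 = 0
Solving these 5 simultaneous equations (Gaussian elimination) gives:
  V_0 = 93570 V, V_1 = 2568 V, V_2 = 2532 V, V_3 = 2470 V
  V_5 = 2551 V
R_eq = V_0 / 1 A = 93570 Ω = 93.57 kΩ

Final answer: 93.57 kΩ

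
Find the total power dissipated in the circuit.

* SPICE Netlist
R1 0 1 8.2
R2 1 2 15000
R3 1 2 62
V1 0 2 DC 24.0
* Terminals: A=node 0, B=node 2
Nodal analysis, taking node 2 as the 0 V reference.
Source V1 fixes V_0 = 24 V.
KCL at each unknown node (sum of currents leaving = 0; resistances in Ω):
  Node 1: (V_1 - 24)/8.2 + (V_1 - 0)/15000 + (V_1 - 0)/62 = 0
Collecting terms: 0.1381 × V_1 = 2.927  =>  V_1 = 21.19 V
Power in each resistor, P = (ΔV)²/R:
  P_R1 = (24 - 21.19)²/8.2 = 0.9654 W
  P_R2 = (21.19 - 0)²/15000 = 0.02992 W
  P_R3 = (21.19 - 0)²/62 = 7.24 W
P_total = P_R1 + P_R2 + P_R3 = 8.235 W

Final answer: 8.235 W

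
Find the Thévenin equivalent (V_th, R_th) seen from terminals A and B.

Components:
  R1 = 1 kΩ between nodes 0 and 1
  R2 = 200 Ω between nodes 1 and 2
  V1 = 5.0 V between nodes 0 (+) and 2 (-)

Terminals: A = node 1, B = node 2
Step 1 — V_th is the open-circuit voltage V_A - V_B (nothing connected across the terminals).
Nodal analysis, taking node 2 as the 0 V reference.
Source V1 fixes V_0 = 5 V.
KCL at each unknown node (sum of currents leaving = 0; resistances in Ω):
  Node 1: (V_1 - 5)/1000 + (V_1 - 0)/200 = 0
Collecting terms: 0.006 × V_1 = 0.005  =>  V_1 = 0.8333 V
V_th = V_1 - V_2 = 0.8333 - 0 = 0.8333 V
Step 2 — R_th: zero the source — replace V1 by a short circuit (node 2 merges into node 0) — and find the resistance seen between A (node 1) and B (node 0).
Reduce the network between node 1 (A) and node 0 (B) by series/parallel combination:
  Rp1 = R1 ‖ R2 (parallel, both between nodes 0 and 1) = 1/(1/1000 + 1/200) = 166.7 Ω
R_th = 166.7 Ω

Final answer: V_th = 0.8333 V, R_th = 166.7 Ω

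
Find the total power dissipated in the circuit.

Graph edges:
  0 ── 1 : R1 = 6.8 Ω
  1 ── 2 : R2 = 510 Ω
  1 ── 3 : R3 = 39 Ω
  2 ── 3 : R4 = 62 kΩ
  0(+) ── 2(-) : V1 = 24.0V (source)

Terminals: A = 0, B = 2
Nodal analysis, taking node 2 as the 0 V reference.
Source V1 fixes V_0 = 24 V.
KCL at each unknown node (sum of currents leaving = 0; resistances in Ω):
  Node 1: (V_1 - 24)/6.8 + (V_1 - 0)/510 + (V_1 - V_3)/39 = 0
  Node 3: (V_3 - V_1)/39 + (V_3 - 0)/62000 = 0
Collecting terms (coefficients in siemens):
  0.1747·V_1 - 0.02564·V_3 = 3.529
  0.02566·V_3 - 0.02564·V_1 = 0
Determinant D = (0.1747)(0.02566) - (-0.02564)(-0.02564) = 0.003824
V_1 = [(3.529)(0.02566) - (-0.02564)(0)]/D = 23.68 V
V_3 = [(0.1747)(0) - (3.529)(-0.02564)]/D = 23.67 V
Power in each resistor, P = (ΔV)²/R:
  P_R1 = (24 - 23.68)²/6.8 = 0.0149 W
  P_R2 = (23.68 - 0)²/510 = 1.1 W
  P_R3 = (23.68 - 23.67)²/39 = 0.000005683 W
  P_R4 = (0 - 23.67)²/62000 = 0.009034 W
P_total = P_R1 + P_R2 + P_R3 + P_R4 = 1.124 W

Final answer: 1.124 W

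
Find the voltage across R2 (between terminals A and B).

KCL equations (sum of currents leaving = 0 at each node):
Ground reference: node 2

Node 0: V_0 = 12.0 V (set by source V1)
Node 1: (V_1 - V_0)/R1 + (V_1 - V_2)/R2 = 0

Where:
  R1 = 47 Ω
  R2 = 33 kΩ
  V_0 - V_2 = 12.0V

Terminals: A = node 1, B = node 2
R1 and R2 are in series across V1 (node 0 → node 1 → node 2), and the output A–B is taken across R2, so this is a voltage divider.
Series current: I = V1/(R1 + R2) = 12/(47 + 33000) = 12/33050 = 0.0003631 A
V_R2 = I × R2 = V1 × R2/(R1 + R2) = 12 × 33000/33050 = 11.98 V

Final answer: 11.98 V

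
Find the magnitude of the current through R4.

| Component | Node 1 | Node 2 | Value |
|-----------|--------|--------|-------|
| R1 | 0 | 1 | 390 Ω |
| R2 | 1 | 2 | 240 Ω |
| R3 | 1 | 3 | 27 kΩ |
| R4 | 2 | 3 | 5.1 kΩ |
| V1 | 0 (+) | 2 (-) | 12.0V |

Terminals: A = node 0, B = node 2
Nodal analysis, taking node 2 as the 0 V reference.
Source V1 fixes V_0 = 12 V.
KCL at each unknown node (sum of currents leaving = 0; resistances in Ω):
  Node 1: (V_1 - 12)/390 + (V_1 - 0)/240 + (V_1 - V_3)/27000 = 0
  Node 3: (V_3 - V_1)/27000 + (V_3 - 0)/5100 = 0
Collecting terms (coefficients in siemens):
  0.006768·V_1 - 0.00003704·V_3 = 0.03077
  0.0002331·V_3 - 0.00003704·V_1 = 0
Determinant D = (0.006768)(0.0002331) - (-0.00003704)(-0.00003704) = 0.000001576
V_1 = [(0.03077)(0.0002331) - (-0.00003704)(0)]/D = 4.55 V
V_3 = [(0.006768)(0) - (0.03077)(-0.00003704)]/D = 0.723 V
I_R4 = (V_2 - V_3)/R4 = (0 - 0.723)/5100 = -0.0001418 A
|I_R4| = 0.0001418 A

Final answer: |I_R4| = 0.0001418 A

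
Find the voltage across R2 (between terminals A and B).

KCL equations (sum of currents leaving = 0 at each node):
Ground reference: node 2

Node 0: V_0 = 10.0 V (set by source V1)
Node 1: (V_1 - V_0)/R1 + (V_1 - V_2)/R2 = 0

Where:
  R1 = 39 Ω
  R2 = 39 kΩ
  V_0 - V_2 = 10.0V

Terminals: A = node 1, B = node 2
R1 and R2 are in series across V1 (node 0 → node 1 → node 2), and the output A–B is taken across R2, so this is a voltage divider.
Series current: I = V1/(R1 + R2) = 10/(39 + 39000) = 10/39040 = 0.0002562 A
V_R2 = I × R2 = V1 × R2/(R1 + R2) = 10 × 39000/39040 = 9.99 V

Final answer: 9.99 V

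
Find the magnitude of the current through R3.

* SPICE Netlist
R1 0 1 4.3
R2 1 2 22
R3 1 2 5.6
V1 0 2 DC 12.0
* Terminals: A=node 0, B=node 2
Nodal analysis, taking node 2 as the 0 V reference.
Source V1 fixes V_0 = 12 V.
KCL at each unknown node (sum of currents leaving = 0; resistances in Ω):
  Node 1: (V_1 - 12)/4.3 + (V_1 - 0)/22 + (V_1 - 0)/5.6 = 0
Collecting terms: 0.4566 × V_1 = 2.791  =>  V_1 = 6.112 V
I_R3 = (V_1 - V_2)/R3 = (6.112 - 0)/5.6 = 1.091 A
|I_R3| = 1.091 A

Final answer: |I_R3| = 1.091 A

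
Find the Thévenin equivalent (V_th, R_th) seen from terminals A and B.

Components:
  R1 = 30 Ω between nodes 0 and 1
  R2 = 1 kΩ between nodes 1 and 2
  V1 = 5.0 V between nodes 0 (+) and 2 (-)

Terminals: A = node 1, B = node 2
Step 1 — V_th is the open-circuit voltage V_A - V_B (nothing connected across the terminals).
Nodal analysis, taking node 2 as the 0 V reference.
Source V1 fixes V_0 = 5 V.
KCL at each unknown node (sum of currents leaving = 0; resistances in Ω):
  Node 1: (V_1 - 5)/30 + (V_1 - 0)/1000 = 0
Collecting terms: 0.03433 × V_1 = 0.1667  =>  V_1 = 4.854 V
V_th = V_1 - V_2 = 4.854 - 0 = 4.854 V
Step 2 — R_th: zero the source — replace V1 by a short circuit (node 2 merges into node 0) — and find the resistance seen between A (node 1) and B (node 0).
Reduce the network between node 1 (A) and node 0 (B) by series/parallel combination:
  Rp1 = R1 ‖ R2 (parallel, both between nodes 0 and 1) = 1/(1/30 + 1/1000) = 29.13 Ω
R_th = 29.13 Ω

Final answer: V_th = 4.854 V, R_th = 29.13 Ω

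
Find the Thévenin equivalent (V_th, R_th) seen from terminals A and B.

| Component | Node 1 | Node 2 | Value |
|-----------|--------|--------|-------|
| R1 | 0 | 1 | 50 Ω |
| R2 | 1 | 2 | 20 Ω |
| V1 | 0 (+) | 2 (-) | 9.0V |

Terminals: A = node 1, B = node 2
Step 1 — V_th is the open-circuit voltage V_A - V_B (nothing connected across the terminals).
Nodal analysis, taking node 2 as the 0 V reference.
Source V1 fixes V_0 = 9 V.
KCL at each unknown node (sum of currents leaving = 0; resistances in Ω):
  Node 1: (V_1 - 9)/50 + (V_1 - 0)/20 = 0
Collecting terms: 0.07 × V_1 = 0.18  =>  V_1 = 2.571 V
V_th = V_1 - V_2 = 2.571 - 0 = 2.571 V
Step 2 — R_th: zero the source — replace V1 by a short circuit (node 2 merges into node 0) — and find the resistance seen between A (node 1) and B (node 0).
Reduce the network between node 1 (A) and node 0 (B) by series/parallel combination:
  Rp1 = R1 ‖ R2 (parallel, both between nodes 0 and 1) = 1/(1/50 + 1/20) = 14.29 Ω
R_th = 14.29 Ω

Final answer: V_th = 2.571 V, R_th = 14.29 Ω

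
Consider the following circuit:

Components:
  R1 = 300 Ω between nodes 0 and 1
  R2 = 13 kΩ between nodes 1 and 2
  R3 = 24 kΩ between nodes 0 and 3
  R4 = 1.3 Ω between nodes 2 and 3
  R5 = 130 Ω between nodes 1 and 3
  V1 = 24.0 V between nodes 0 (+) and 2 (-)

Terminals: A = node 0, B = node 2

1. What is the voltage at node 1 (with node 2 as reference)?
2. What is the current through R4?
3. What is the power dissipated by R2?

Nodal analysis, taking node 2 as the 0 V reference.
Source V1 fixes V_0 = 24 V.
KCL at each unknown node (sum of currents leaving = 0; resistances in Ω):
  Node 1: (V_1 - 24)/300 + (V_1 - 0)/13000 + (V_1 - V_3)/130 = 0
  Node 3: (V_3 - 24)/24000 + (V_3 - 0)/1.3 + (V_3 - V_1)/130 = 0
Collecting terms (coefficients in siemens):
  0.0111·V_1 - 0.007692·V_3 = 0.08
  0.777·V_3 - 0.007692·V_1 = 0.001
Determinant D = (0.0111)(0.777) - (-0.007692)(-0.007692) = 0.008567
V_1 = [(0.08)(0.777) - (-0.007692)(0.001)]/D = 7.256 V
V_3 = [(0.0111)(0.001) - (0.08)(-0.007692)]/D = 0.07313 V
Part 1:
  Read off the nodal solution: V_1 = 7.256 V
Part 2:
  I_R4 = (V_2 - V_3)/R4 = (0 - 0.07313)/1.3 = -0.05625 A
  Magnitude: I_R4 = 0.05625 A
Part 3:
  I_R2 = (V_1 - V_2)/R2 = (7.256 - 0)/13000 = 0.0005582 A
  P_R2 = I_R2² × R2 = (0.0005582)² × 13000 = 0.00405 W

Final answers:
1. V_1 = 7.256 V
2. I_R4 = 0.05625 A
3. P_R2 = 0.00405 W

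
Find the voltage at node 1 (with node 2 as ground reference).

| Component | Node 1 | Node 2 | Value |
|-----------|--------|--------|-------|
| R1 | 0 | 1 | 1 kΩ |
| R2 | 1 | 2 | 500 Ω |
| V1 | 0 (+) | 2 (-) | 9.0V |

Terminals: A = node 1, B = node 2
Nodal analysis, taking node 2 as the 0 V reference.
Source V1 fixes V_0 = 9 V.
KCL at each unknown node (sum of currents leaving = 0; resistances in Ω):
  Node 1: (V_1 - 9)/1000 + (V_1 - 0)/500 = 0
Collecting terms: 0.003 × V_1 = 0.009  =>  V_1 = 3 V
The requested potential is V_1 = 3 V.

Final answer: V_1 = 3 V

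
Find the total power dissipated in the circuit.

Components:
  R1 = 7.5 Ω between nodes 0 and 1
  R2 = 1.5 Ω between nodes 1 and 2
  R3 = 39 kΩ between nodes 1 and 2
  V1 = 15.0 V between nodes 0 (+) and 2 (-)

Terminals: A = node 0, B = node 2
Nodal analysis, taking node 2 as the 0 V reference.
Source V1 fixes V_0 = 15 V.
KCL at each unknown node (sum of currents leaving = 0; resistances in Ω):
  Node 1: (V_1 - 15)/7.5 + (V_1 - 0)/1.5 + (V_1 - 0)/39000 = 0
Collecting terms: 0.8 × V_1 = 2  =>  V_1 = 2.5 V
Power in each resistor, P = (ΔV)²/R:
  P_R1 = (15 - 2.5)²/7.5 = 20.83 W
  P_R2 = (2.5 - 0)²/1.5 = 4.166 W
  P_R3 = (2.5 - 0)²/39000 = 0.0001602 W
P_total = P_R1 + P_R2 + P_R3 = 25 W

Final answer: 25 W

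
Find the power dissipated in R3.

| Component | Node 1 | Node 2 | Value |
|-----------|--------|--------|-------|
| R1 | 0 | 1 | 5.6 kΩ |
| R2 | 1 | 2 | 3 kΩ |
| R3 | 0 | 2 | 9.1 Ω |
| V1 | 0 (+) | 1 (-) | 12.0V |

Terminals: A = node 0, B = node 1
Nodal analysis, taking node 1 as the 0 V reference.
Source V1 fixes V_0 = 12 V.
KCL at each unknown node (sum of currents leaving = 0; resistances in Ω):
  Node 2: (V_2 - 0)/3000 + (V_2 - 12)/9.1 = 0
Collecting terms: 0.1102 × V_2 = 1.319  =>  V_2 = 11.96 V
I_R3 = (V_0 - V_2)/R3 = (12 - 11.96)/9.1 = 0.003988 A
P_R3 = I_R3² × R3 = (0.003988)² × 9.1 = 0.0001447 W

Final answer: 0.0001447 W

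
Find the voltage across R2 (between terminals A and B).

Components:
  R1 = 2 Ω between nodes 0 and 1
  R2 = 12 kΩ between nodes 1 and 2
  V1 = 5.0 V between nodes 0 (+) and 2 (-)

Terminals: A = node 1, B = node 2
R1 and R2 are in series across V1 (node 0 → node 1 → node 2), and the output A–B is taken across R2, so this is a voltage divider.
Series current: I = V1/(R1 + R2) = 5/(2 + 12000) = 5/12000 = 0.0004166 A
V_R2 = I × R2 = V1 × R2/(R1 + R2) = 5 × 12000/12000 = 4.999 V

Final answer: 4.999 V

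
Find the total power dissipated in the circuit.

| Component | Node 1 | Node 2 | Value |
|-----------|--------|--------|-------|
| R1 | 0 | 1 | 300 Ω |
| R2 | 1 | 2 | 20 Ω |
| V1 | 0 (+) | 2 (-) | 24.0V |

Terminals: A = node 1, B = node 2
Nodal analysis, taking node 2 as the 0 V reference.
Source V1 fixes V_0 = 24 V.
KCL at each unknown node (sum of currents leaving = 0; resistances in Ω):
  Node 1: (V_1 - 24)/300 + (V_1 - 0)/20 = 0
Collecting terms: 0.05333 × V_1 = 0.08  =>  V_1 = 1.5 V
Power in each resistor, P = (ΔV)²/R:
  P_R1 = (24 - 1.5)²/300 = 1.688 W
  P_R2 = (1.5 - 0)²/20 = 0.1125 W
P_total = P_R1 + P_R2 = 1.8 W

Final answer: 1.8 W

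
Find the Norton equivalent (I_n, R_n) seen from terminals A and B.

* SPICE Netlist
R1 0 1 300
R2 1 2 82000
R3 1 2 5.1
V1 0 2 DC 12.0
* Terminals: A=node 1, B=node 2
Find the Thévenin equivalent first; then I_n = V_th/R_th and R_n = R_th.
Step 1 — V_th is the open-circuit voltage V_A - V_B (nothing connected across the terminals).
Nodal analysis, taking node 2 as the 0 V reference.
Source V1 fixes V_0 = 12 V.
KCL at each unknown node (sum of currents leaving = 0; resistances in Ω):
  Node 1: (V_1 - 12)/300 + (V_1 - 0)/82000 + (V_1 - 0)/5.1 = 0
Collecting terms: 0.1994 × V_1 = 0.04  =>  V_1 = 0.2006 V
V_th = V_1 - V_2 = 0.2006 - 0 = 0.2006 V
Step 2 — R_th: zero the source — replace V1 by a short circuit (node 2 merges into node 0) — and find the resistance seen between A (node 1) and B (node 0).
Reduce the network between node 1 (A) and node 0 (B) by series/parallel combination:
  Rp1 = R1 ‖ R2 ‖ R3 (parallel, all between nodes 0 and 1) = 1/(1/300 + 1/82000 + 1/5.1) = 5.014 Ω
R_th = 5.014 Ω
I_n = V_th/R_th = 0.2006/5.014 = 0.04 A, and R_n = R_th = 5.014 Ω

Final answer: I_n = 0.04 A, R_n = 5.014 Ω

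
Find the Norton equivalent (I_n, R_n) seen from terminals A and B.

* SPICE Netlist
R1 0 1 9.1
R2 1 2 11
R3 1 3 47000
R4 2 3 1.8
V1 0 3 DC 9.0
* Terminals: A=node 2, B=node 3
Find the Thévenin equivalent first; then I_n = V_th/R_th and R_n = R_th.
Step 1 — V_th is the open-circuit voltage V_A - V_B (nothing connected across the terminals).
Nodal analysis, taking node 3 as the 0 V reference.
Source V1 fixes V_0 = 9 V.
KCL at each unknown node (sum of currents leaving = 0; resistances in Ω):
  Node 1: (V_1 - 9)/9.1 + (V_1 - V_2)/11 + (V_1 - 0)/47000 = 0
  Node 2: (V_2 - V_1)/11 + (V_2 - 0)/1.8 = 0
Collecting terms (coefficients in siemens):
  0.2008·V_1 - 0.09091·V_2 = 0.989
  0.6465·V_2 - 0.09091·V_1 = 0
Determinant D = (0.2008)(0.6465) - (-0.09091)(-0.09091) = 0.1216
V_1 = [(0.989)(0.6465) - (-0.09091)(0)]/D = 5.26 V
V_2 = [(0.2008)(0) - (0.989)(-0.09091)]/D = 0.7396 V
V_th = V_2 - V_3 = 0.7396 - 0 = 0.7396 V
Step 2 — R_th: zero the source — replace V1 by a short circuit (node 3 merges into node 0) — and find the resistance seen between A (node 2) and B (node 0).
Reduce the network between node 2 (A) and node 0 (B) by series/parallel combination:
  Rp1 = R1 ‖ R3 (parallel, both between nodes 0 and 1) = 1/(1/9.1 + 1/47000) = 9.098 Ω
  Rs1 = R2 + Rp1 (series, joined only at node 1) = 11 + 9.098 = 20.1 Ω
  Rp2 = R4 ‖ Rs1 (parallel, both between nodes 0 and 2) = 1/(1/1.8 + 1/20.1) = 1.652 Ω
R_th = 1.652 Ω
I_n = V_th/R_th = 0.7396/1.652 = 0.4477 A, and R_n = R_th = 1.652 Ω

Final answer: I_n = 0.4477 A, R_n = 1.652 Ω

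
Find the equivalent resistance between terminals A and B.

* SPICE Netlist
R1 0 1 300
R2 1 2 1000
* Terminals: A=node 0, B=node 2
Reduce the network between node 0 (A) and node 2 (B) by series/parallel combination:
  Rs1 = R1 + R2 (series, joined only at node 1) = 300 + 1000 = 1300 Ω
R_eq = 1.3 kΩ

Final answer: 1.3 kΩ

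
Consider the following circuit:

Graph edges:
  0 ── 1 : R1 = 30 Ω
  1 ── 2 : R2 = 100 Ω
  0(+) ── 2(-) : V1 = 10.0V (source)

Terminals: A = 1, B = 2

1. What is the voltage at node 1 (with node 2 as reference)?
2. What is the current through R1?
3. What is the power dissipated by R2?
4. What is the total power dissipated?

Nodal analysis, taking node 2 as the 0 V reference.
Source V1 fixes V_0 = 10 V.
KCL at each unknown node (sum of currents leaving = 0; resistances in Ω):
  Node 1: (V_1 - 10)/30 + (V_1 - 0)/100 = 0
Collecting terms: 0.04333 × V_1 = 0.3333  =>  V_1 = 7.692 V
Part 1:
  Read off the nodal solution: V_1 = 7.692 V
Part 2:
  I_R1 = (V_0 - V_1)/R1 = (10 - 7.692)/30 = 0.07692 A
  Magnitude: I_R1 = 0.07692 A
Part 3:
  I_R2 = (V_1 - V_2)/R2 = (7.692 - 0)/100 = 0.07692 A
  P_R2 = I_R2² × R2 = (0.07692)² × 100 = 0.5917 W
Part 4:
  Power in each resistor, P = (ΔV)²/R:
    P_R1 = (10 - 7.692)²/30 = 0.1775 W
    P_R2 = (7.692 - 0)²/100 = 0.5917 W
  P_total = P_R1 + P_R2 = 0.7692 W

Final answers:
1. V_1 = 7.692 V
2. I_R1 = 0.07692 A
3. P_R2 = 0.5917 W
4. P_total = 0.7692 W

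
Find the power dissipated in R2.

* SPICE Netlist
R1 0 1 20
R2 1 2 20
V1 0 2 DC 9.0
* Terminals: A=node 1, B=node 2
Nodal analysis, taking node 2 as the 0 V reference.
Source V1 fixes V_0 = 9 V.
KCL at each unknown node (sum of currents leaving = 0; resistances in Ω):
  Node 1: (V_1 - 9)/20 + (V_1 - 0)/20 = 0
Collecting terms: 0.1 × V_1 = 0.45  =>  V_1 = 4.5 V
I_R2 = (V_1 - V_2)/R2 = (4.5 - 0)/20 = 0.225 A
P_R2 = I_R2² × R2 = (0.225)² × 20 = 1.012 W

Final answer: 1.012 W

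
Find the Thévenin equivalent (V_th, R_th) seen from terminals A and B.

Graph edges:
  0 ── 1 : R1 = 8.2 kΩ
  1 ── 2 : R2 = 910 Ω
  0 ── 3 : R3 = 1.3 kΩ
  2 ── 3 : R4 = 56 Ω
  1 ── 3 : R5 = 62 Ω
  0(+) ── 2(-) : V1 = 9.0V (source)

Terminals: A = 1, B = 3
Step 1 — V_th is the open-circuit voltage V_A - V_B (nothing connected across the terminals).
Nodal analysis, taking node 2 as the 0 V reference.
Source V1 fixes V_0 = 9 V.
KCL at each unknown node (sum of currents leaving = 0; resistances in Ω):
  Node 1: (V_1 - 9)/8200 + (V_1 - 0)/910 + (V_1 - V_3)/62 = 0
  Node 3: (V_3 - 9)/1300 + (V_3 - 0)/56 + (V_3 - V_1)/62 = 0
Collecting terms (coefficients in siemens):
  0.01735·V_1 - 0.01613·V_3 = 0.001098
  0.03476·V_3 - 0.01613·V_1 = 0.006923
Determinant D = (0.01735)(0.03476) - (-0.01613)(-0.01613) = 0.0003429
V_1 = [(0.001098)(0.03476) - (-0.01613)(0.006923)]/D = 0.4369 V
V_3 = [(0.01735)(0.006923) - (0.001098)(-0.01613)]/D = 0.402 V
V_th = V_1 - V_3 = 0.4369 - 0.402 = 0.03498 V
Step 2 — R_th: zero the source — replace V1 by a short circuit (node 2 merges into node 0) — and find the resistance seen between A (node 1) and B (node 3).
Reduce the network between node 1 (A) and node 3 (B) by series/parallel combination:
  Rp1 = R1 ‖ R2 (parallel, both between nodes 0 and 1) = 1/(1/8200 + 1/910) = 819.1 Ω
  Rp2 = R3 ‖ R4 (parallel, both between nodes 0 and 3) = 1/(1/1300 + 1/56) = 53.69 Ω
  Rs1 = Rp1 + Rp2 (series, joined only at node 0) = 819.1 + 53.69 = 872.8 Ω
  Rp3 = R5 ‖ Rs1 (parallel, both between nodes 1 and 3) = 1/(1/62 + 1/872.8) = 57.89 Ω
R_th = 57.89 Ω

Final answer: V_th = 0.03498 V, R_th = 57.89 Ω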